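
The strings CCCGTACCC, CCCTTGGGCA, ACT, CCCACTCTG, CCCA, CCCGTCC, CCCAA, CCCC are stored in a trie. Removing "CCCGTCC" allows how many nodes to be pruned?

After clearing the end-marker at "CCCGTCC", prune upward until reaching a node still needed by another word.
The suffix "CC" (2 nodes) is used only by "CCCGTCC"; the node for "CCCGT" still has the child "A", so pruning stops there.
Nodes removed: 2

2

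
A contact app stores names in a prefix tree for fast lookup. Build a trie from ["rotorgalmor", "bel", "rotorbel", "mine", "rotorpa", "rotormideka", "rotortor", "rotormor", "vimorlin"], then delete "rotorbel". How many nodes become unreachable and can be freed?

3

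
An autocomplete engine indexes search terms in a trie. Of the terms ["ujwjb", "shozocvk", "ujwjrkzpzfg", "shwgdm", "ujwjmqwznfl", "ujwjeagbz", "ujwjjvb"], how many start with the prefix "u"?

5

Filter for entries beginning with "u":
Words under "u": ujwjb, ujwjeagbz, ujwjjvb, ujwjmqwznfl, ujwjrkzpzfg
Count: 5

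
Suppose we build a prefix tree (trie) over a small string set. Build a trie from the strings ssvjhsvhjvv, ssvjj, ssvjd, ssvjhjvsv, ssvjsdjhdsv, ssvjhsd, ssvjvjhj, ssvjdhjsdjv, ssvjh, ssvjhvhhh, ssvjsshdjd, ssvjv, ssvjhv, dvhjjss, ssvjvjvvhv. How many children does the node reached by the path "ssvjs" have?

Walk "ssvjs" from the root, arriving at one node.
Characters that immediately follow "ssvjs" among the stored strings: {d, s}.
That node has 2 child edges.

2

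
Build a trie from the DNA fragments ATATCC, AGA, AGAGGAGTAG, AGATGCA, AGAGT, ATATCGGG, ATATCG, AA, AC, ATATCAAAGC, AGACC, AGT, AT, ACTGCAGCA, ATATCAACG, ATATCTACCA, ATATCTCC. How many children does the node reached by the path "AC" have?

1

Walk "AC" from the root, arriving at one node.
Distinct next characters after "AC": T.
That node has 1 child edge.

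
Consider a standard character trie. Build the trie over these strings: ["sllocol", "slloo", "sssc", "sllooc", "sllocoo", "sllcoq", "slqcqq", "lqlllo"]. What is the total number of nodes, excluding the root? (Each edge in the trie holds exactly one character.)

Trie structure (* marks end of a word):
(root)
├─ l
│  └─ q
│     └─ l
│        └─ l
│           └─ l
│              └─ o *
└─ s
   ├─ l
   │  ├─ l
   │  │  ├─ c
   │  │  │  └─ o
   │  │  │     └─ q *
   │  │  └─ o
   │  │     ├─ c
   │  │     │  └─ o
   │  │     │     ├─ l *
   │  │     │     └─ o *
   │  │     └─ o *
   │  │        └─ c *
   │  └─ q
   │     └─ c
   │        └─ q
   │           └─ q *
   └─ s
      └─ s
         └─ c *
Counting every labelled node above: 26.

26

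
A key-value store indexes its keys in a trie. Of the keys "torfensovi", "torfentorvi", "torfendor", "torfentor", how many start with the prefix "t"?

4

Traverse to the node for "t", then collect every word in that subtree.
Matches: "torfendor", "torfensovi", "torfentor", "torfentorvi"
Count: 4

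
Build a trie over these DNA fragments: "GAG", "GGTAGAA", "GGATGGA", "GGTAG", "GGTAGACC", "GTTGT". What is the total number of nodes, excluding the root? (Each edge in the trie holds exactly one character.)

20

Trie structure (* marks end of a word):
(root)
└─ G
   ├─ A
   │  └─ G *
   ├─ G
   │  ├─ A
   │  │  └─ T
   │  │     └─ G
   │  │        └─ G
   │  │           └─ A *
   │  └─ T
   │     └─ A
   │        └─ G *
   │           └─ A
   │              ├─ A *
   │              └─ C
   │                 └─ C *
   └─ T
      └─ T
         └─ G
            └─ T *
Counting every labelled node above: 20.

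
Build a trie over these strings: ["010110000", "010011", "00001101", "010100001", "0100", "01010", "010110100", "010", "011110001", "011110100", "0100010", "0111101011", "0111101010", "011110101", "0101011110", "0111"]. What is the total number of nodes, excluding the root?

For each word, the new-node count is its length minus the longest prefix already in the trie:
  "010110000" → 9 new (0, 1, 0, 1, 1, 0, 0, 0, 0)
  "010011" → prefix "010" already present; 3 new (0, 1, 1)
  "00001101" → prefix "0" already present; 7 new (0, 0, 0, 1, 1, 0, 1)
  "010100001" → prefix "0101" already present; 5 new (0, 0, 0, 0, 1)
  "0100" → prefix "0100" already present; 0 new (none)
  "01010" → prefix "01010" already present; 0 new (none)
  "010110100" → prefix "010110" already present; 3 new (1, 0, 0)
  "010" → prefix "010" already present; 0 new (none)
  "011110001" → prefix "01" already present; 7 new (1, 1, 1, 0, 0, 0, 1)
  "011110100" → prefix "011110" already present; 3 new (1, 0, 0)
  "0100010" → prefix "0100" already present; 3 new (0, 1, 0)
  "0111101011" → prefix "01111010" already present; 2 new (1, 1)
  "0111101010" → prefix "011110101" already present; 1 new (0)
  "011110101" → prefix "011110101" already present; 0 new (none)
  "0101011110" → prefix "01010" already present; 5 new (1, 1, 1, 1, 0)
  "0111" → prefix "0111" already present; 0 new (none)
Total nodes = 9 + 3 + 7 + 5 + 0 + 0 + 3 + 0 + 7 + 3 + 3 + 2 + 1 + 0 + 5 + 0 = 48

48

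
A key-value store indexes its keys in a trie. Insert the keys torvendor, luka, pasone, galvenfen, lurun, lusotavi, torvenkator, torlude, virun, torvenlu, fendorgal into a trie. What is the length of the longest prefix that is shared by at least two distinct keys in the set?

6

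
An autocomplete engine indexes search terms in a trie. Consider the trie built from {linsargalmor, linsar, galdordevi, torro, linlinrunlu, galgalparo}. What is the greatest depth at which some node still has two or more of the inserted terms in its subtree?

The deepest shared node is where two words last agree before diverging.
e.g. "linsar" and "linsargalmor" share the prefix "linsar" of length 6; no pair shares a longer one.
Longest shared-prefix length: 6

6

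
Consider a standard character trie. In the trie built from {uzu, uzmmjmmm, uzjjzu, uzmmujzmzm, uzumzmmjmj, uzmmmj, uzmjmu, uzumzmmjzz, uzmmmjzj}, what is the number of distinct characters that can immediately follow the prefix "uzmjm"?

1

The children of the "uzmjm" node are the distinct next characters among strings starting with "uzmjm".
Distinct next characters after "uzmjm": u.
That node has 1 child edge.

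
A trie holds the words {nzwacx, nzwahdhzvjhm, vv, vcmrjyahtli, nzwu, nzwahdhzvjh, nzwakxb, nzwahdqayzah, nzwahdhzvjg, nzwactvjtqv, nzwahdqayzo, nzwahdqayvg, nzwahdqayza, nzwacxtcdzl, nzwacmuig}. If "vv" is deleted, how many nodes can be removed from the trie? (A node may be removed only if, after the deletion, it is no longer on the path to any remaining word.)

A node on "vv"'s path can go only if nothing else ends at it or branches off below it.
The suffix "v" (1 node) is used only by "vv"; the node for "v" still has the child "c", so pruning stops there.
Nodes removed: 1

1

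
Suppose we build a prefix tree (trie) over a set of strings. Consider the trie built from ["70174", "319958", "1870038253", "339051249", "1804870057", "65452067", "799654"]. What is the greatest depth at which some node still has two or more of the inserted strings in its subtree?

2

Look for the deepest trie node that still has at least two words in its subtree.
e.g. "1804870057" and "1870038253" share the prefix "18" of length 2; no pair shares a longer one.
Longest shared-prefix length: 2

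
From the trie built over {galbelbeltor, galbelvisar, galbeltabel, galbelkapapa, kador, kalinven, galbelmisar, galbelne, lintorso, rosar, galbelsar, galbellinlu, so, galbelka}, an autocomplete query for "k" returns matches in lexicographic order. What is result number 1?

kador

DFS of the "k" subtree visits, in order: "kador", "kalinven"
Position 1: kador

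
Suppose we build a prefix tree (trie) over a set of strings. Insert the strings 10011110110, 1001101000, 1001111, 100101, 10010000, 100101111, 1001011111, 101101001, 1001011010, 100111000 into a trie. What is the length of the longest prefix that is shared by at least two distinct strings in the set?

Equivalently: take the maximum, over all pairs, of their longest common prefix length.
e.g. "100101111" and "1001011111" share the prefix "100101111" of length 9; no pair shares a longer one.
Longest shared-prefix length: 9

9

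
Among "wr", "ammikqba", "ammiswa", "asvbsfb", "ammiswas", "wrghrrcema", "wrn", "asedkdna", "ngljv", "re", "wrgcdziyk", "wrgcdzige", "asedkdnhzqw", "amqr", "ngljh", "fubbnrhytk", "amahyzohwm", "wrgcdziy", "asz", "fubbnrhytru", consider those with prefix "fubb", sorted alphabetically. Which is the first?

fubbnrhytk

DFS of the "fubb" subtree visits, in order: "fubbnrhytk", "fubbnrhytru"
Position 1: fubbnrhytk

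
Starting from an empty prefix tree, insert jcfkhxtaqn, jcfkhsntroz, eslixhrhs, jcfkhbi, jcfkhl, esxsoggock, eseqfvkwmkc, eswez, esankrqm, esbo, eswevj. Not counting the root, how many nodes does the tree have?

Insert word by word; a character creates a node only if that edge doesn't already exist:
  "jcfkhxtaqn" → 10 new (j, c, f, k, h, x, t, a, q, n)
  "jcfkhsntroz" → prefix "jcfkh" already present; 6 new (s, n, t, r, o, z)
  "eslixhrhs" → 9 new (e, s, l, i, x, h, r, h, s)
  "jcfkhbi" → prefix "jcfkh" already present; 2 new (b, i)
  "jcfkhl" → prefix "jcfkh" already present; 1 new (l)
  "esxsoggock" → prefix "es" already present; 8 new (x, s, o, g, g, o, c, k)
  "eseqfvkwmkc" → prefix "es" already present; 9 new (e, q, f, v, k, w, m, k, c)
  "eswez" → prefix "es" already present; 3 new (w, e, z)
  "esankrqm" → prefix "es" already present; 6 new (a, n, k, r, q, m)
  "esbo" → prefix "es" already present; 2 new (b, o)
  "eswevj" → prefix "eswe" already present; 2 new (v, j)
Total nodes = 10 + 6 + 9 + 2 + 1 + 8 + 9 + 3 + 6 + 2 + 2 = 58

58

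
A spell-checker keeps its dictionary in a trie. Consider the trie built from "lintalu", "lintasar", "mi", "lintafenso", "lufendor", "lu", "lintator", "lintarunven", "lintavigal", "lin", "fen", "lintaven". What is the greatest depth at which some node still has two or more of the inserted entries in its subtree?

6

Equivalently: take the maximum, over all pairs, of their longest common prefix length.
"lintaven" and "lintavigal" agree on "lintav" (6 characters) before diverging; nothing deeper is shared.
Longest shared-prefix length: 6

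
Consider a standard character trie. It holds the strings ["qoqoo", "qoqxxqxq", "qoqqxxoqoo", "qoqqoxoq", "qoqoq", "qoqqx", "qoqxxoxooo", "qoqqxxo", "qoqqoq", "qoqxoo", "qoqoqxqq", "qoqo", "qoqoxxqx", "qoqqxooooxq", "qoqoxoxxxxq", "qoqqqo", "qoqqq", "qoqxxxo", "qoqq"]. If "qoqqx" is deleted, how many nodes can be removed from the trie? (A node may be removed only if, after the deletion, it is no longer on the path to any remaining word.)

0

A node on "qoqqx"'s path can go only if nothing else ends at it or branches off below it.
Every node on "qoqqx" is still needed (e.g. by "qoqqxxoqoo"), so nothing is freed.
Nodes removed: 0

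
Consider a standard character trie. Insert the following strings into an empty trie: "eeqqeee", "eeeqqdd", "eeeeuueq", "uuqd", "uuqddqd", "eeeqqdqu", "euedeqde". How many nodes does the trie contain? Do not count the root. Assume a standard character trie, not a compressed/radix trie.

33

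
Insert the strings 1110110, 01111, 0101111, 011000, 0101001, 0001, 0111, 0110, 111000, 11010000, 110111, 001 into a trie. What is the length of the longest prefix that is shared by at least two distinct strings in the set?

4

Equivalently: take the maximum, over all pairs, of their longest common prefix length.
"0101001" and "0101111" agree on "0101" (4 characters) before diverging; nothing deeper is shared.
Longest shared-prefix length: 4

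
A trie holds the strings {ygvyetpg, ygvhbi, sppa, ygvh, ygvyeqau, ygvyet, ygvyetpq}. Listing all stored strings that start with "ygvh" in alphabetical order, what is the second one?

Words with prefix "ygvh", in lexicographic order: "ygvh", "ygvhbi"
Position 2: ygvhbi

ygvhbi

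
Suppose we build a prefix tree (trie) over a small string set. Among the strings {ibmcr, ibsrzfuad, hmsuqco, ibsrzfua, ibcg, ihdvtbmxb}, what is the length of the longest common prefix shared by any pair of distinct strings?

The deepest shared node is where two words last agree before diverging.
e.g. "ibsrzfua" and "ibsrzfuad" share the prefix "ibsrzfua" of length 8; no pair shares a longer one.
Longest shared-prefix length: 8

8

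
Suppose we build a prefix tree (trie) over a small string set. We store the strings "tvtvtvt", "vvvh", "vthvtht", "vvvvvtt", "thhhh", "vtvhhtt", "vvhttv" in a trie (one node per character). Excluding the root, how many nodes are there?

Count nodes per top-level branch (shared prefixes stored once):
  't'-branch (thhhh, tvtvtvt): 11 nodes
  'v'-branch (vthvtht, vtvhhtt, vvhttv, vvvh, vvvvvtt): 23 nodes
Sum: 34

34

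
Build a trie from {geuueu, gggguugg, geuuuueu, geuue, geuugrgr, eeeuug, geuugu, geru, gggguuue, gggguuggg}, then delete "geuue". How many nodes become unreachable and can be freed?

A node on "geuue"'s path can go only if nothing else ends at it or branches off below it.
Every node on "geuue" is still needed (e.g. by "geuueu"), so nothing is freed.
Nodes removed: 0

0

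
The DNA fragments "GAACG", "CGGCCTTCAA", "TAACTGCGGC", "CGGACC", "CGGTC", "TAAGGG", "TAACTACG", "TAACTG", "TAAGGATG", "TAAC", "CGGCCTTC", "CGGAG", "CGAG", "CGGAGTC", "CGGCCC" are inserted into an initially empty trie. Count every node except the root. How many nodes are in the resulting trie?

Trace insertions, counting only characters that open a new branch:
  "GAACG" → 5 new (G, A, A, C, G)
  "CGGCCTTCAA" → 10 new (C, G, G, C, C, T, T, C, A, A)
  "TAACTGCGGC" → 10 new (T, A, A, C, T, G, C, G, G, C)
  "CGGACC" → prefix "CGG" already present; 3 new (A, C, C)
  "CGGTC" → prefix "CGG" already present; 2 new (T, C)
  "TAAGGG" → prefix "TAA" already present; 3 new (G, G, G)
  "TAACTACG" → prefix "TAACT" already present; 3 new (A, C, G)
  "TAACTG" → prefix "TAACTG" already present; 0 new (none)
  "TAAGGATG" → prefix "TAAGG" already present; 3 new (A, T, G)
  "TAAC" → prefix "TAAC" already present; 0 new (none)
  "CGGCCTTC" → prefix "CGGCCTTC" already present; 0 new (none)
  "CGGAG" → prefix "CGGA" already present; 1 new (G)
  "CGAG" → prefix "CG" already present; 2 new (A, G)
  "CGGAGTC" → prefix "CGGAG" already present; 2 new (T, C)
  "CGGCCC" → prefix "CGGCC" already present; 1 new (C)
Total nodes = 5 + 10 + 10 + 3 + 2 + 3 + 3 + 0 + 3 + 0 + 0 + 1 + 2 + 2 + 1 = 45

45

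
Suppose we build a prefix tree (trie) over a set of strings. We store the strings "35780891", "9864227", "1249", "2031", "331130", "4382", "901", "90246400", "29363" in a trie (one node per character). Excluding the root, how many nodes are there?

44

Trace insertions, counting only characters that open a new branch:
  "35780891" → 8 new (3, 5, 7, 8, 0, 8, 9, 1)
  "9864227" → 7 new (9, 8, 6, 4, 2, 2, 7)
  "1249" → 4 new (1, 2, 4, 9)
  "2031" → 4 new (2, 0, 3, 1)
  "331130" → prefix "3" already present; 5 new (3, 1, 1, 3, 0)
  "4382" → 4 new (4, 3, 8, 2)
  "901" → prefix "9" already present; 2 new (0, 1)
  "90246400" → prefix "90" already present; 6 new (2, 4, 6, 4, 0, 0)
  "29363" → prefix "2" already present; 4 new (9, 3, 6, 3)
Total nodes = 8 + 7 + 4 + 4 + 5 + 4 + 2 + 6 + 4 = 44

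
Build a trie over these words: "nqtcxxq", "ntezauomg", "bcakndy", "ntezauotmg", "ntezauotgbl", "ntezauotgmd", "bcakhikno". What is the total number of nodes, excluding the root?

35

Insert word by word; a character creates a node only if that edge doesn't already exist:
  "nqtcxxq" → 7 new (n, q, t, c, x, x, q)
  "ntezauomg" → prefix "n" already present; 8 new (t, e, z, a, u, o, m, g)
  "bcakndy" → 7 new (b, c, a, k, n, d, y)
  "ntezauotmg" → prefix "ntezauo" already present; 3 new (t, m, g)
  "ntezauotgbl" → prefix "ntezauot" already present; 3 new (g, b, l)
  "ntezauotgmd" → prefix "ntezauotg" already present; 2 new (m, d)
  "bcakhikno" → prefix "bcak" already present; 5 new (h, i, k, n, o)
Total nodes = 7 + 8 + 7 + 3 + 3 + 2 + 5 = 35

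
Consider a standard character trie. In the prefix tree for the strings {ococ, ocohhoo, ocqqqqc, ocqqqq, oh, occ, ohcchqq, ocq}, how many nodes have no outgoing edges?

5

A leaf is a node with no children — equivalently, the end of a word that is not a proper prefix of any other stored word.
Those words: "occ", "ococ", "ocohhoo", "ocqqqqc", "ohcchqq"
Leaf count: 5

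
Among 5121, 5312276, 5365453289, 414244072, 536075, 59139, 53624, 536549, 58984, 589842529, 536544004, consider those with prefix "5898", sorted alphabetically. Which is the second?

589842529

Words with prefix "5898", in lexicographic order: "58984", "589842529"
The 2nd is 589842529.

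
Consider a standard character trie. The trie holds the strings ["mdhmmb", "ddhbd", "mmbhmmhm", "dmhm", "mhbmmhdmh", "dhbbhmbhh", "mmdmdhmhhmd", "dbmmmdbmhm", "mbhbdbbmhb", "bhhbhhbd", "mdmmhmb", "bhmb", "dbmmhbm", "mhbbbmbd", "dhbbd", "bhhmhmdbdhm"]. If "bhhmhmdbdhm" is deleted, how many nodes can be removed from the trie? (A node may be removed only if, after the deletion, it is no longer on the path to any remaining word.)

Walk "bhhmhmdbdhm" from the leaf back toward the root, removing each node that no remaining word uses.
The suffix "mhmdbdhm" (8 nodes) is used only by "bhhmhmdbdhm"; the node for "bhh" still has the child "b", so pruning stops there.
Nodes removed: 8

8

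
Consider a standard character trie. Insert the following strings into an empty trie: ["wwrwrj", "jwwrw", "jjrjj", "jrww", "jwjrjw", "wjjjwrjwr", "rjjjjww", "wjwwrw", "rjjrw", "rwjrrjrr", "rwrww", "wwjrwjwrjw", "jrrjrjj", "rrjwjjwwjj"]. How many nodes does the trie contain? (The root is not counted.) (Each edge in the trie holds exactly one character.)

Trace insertions, counting only characters that open a new branch:
  "wwrwrj" → 6 new (w, w, r, w, r, j)
  "jwwrw" → 5 new (j, w, w, r, w)
  "jjrjj" → prefix "j" already present; 4 new (j, r, j, j)
  "jrww" → prefix "j" already present; 3 new (r, w, w)
  "jwjrjw" → prefix "jw" already present; 4 new (j, r, j, w)
  "wjjjwrjwr" → prefix "w" already present; 8 new (j, j, j, w, r, j, w, r)
  "rjjjjww" → 7 new (r, j, j, j, j, w, w)
  "wjwwrw" → prefix "wj" already present; 4 new (w, w, r, w)
  "rjjrw" → prefix "rjj" already present; 2 new (r, w)
  "rwjrrjrr" → prefix "r" already present; 7 new (w, j, r, r, j, r, r)
  "rwrww" → prefix "rw" already present; 3 new (r, w, w)
  "wwjrwjwrjw" → prefix "ww" already present; 8 new (j, r, w, j, w, r, j, w)
  "jrrjrjj" → prefix "jr" already present; 5 new (r, j, r, j, j)
  "rrjwjjwwjj" → prefix "r" already present; 9 new (r, j, w, j, j, w, w, j, j)
Total nodes = 6 + 5 + 4 + 3 + 4 + 8 + 7 + 4 + 2 + 7 + 3 + 8 + 5 + 9 = 75

75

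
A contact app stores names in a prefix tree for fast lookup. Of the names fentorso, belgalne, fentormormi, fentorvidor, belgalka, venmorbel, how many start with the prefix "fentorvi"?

Walk to "fentorvi"; the words in its subtree are exactly those with that prefix.
Matches: "fentorvidor"
Count: 1

1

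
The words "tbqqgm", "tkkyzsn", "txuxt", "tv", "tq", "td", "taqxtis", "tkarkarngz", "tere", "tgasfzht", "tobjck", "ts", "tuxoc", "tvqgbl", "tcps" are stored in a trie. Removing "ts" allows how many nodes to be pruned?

1

A node on "ts"'s path can go only if nothing else ends at it or branches off below it.
The suffix "s" (1 node) is used only by "ts"; the node for "t" still has the child "b", so pruning stops there.
Nodes removed: 1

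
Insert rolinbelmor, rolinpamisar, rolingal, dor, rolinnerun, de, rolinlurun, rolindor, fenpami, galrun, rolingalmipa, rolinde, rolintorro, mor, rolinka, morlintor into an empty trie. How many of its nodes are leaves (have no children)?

14

A leaf is a node with no children — equivalently, the end of a word that is not a proper prefix of any other stored word.
Those words: "de", "dor", "fenpami", "galrun", "morlintor", "rolinbelmor", "rolinde", "rolindor", "rolingalmipa", "rolinka", "rolinlurun", "rolinnerun", "rolinpamisar", "rolintorro"
Leaf count: 14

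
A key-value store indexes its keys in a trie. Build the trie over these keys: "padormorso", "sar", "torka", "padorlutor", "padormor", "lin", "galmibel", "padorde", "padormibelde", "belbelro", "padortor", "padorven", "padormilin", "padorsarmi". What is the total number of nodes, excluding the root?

64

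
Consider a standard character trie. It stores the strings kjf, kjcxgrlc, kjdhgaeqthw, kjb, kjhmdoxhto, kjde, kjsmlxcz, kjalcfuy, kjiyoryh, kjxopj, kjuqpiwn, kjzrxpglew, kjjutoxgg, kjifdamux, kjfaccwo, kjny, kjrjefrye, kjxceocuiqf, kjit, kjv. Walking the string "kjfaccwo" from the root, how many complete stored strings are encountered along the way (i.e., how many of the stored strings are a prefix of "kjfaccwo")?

Traverse "kjfaccwo" character by character; count nodes along the way that are marked as word ends.
Prefixes of the query that are stored words: "kjf", "kjfaccwo"
Count: 2

2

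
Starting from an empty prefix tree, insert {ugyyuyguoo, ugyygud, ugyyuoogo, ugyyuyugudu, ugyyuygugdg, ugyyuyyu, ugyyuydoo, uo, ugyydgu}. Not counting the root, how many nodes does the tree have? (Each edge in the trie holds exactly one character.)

34

Count nodes per top-level branch (shared prefixes stored once):
  'u'-branch (ugyydgu, ugyygud, ugyyuoogo, ugyyuydoo, ugyyuygugdg, ugyyuyguoo, ugyyuyugudu, ugyyuyyu, uo): 34 nodes
Sum: 34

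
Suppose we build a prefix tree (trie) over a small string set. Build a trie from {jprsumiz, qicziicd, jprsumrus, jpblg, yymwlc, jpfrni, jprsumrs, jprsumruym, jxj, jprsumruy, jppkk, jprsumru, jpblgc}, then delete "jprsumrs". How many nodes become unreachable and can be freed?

1

After clearing the end-marker at "jprsumrs", prune upward until reaching a node still needed by another word.
The suffix "s" (1 node) is used only by "jprsumrs"; the node for "jprsumr" still has the child "u", so pruning stops there.
Nodes removed: 1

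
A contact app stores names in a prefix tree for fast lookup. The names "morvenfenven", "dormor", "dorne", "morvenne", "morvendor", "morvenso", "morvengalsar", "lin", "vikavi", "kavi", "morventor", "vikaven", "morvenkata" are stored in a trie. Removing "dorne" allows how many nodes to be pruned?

2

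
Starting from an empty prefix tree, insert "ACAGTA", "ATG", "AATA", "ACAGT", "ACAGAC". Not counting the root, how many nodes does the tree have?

13

Trie structure (* marks end of a word):
(root)
└─ A
   ├─ A
   │  └─ T
   │     └─ A *
   ├─ C
   │  └─ A
   │     └─ G
   │        ├─ A
   │        │  └─ C *
   │        └─ T *
   │           └─ A *
   └─ T
      └─ G *
Counting every labelled node above: 13.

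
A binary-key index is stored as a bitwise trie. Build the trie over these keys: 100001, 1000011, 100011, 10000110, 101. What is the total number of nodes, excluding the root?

11

Trace insertions, counting only characters that open a new branch:
  "100001" → 6 new (1, 0, 0, 0, 0, 1)
  "1000011" → prefix "100001" already present; 1 new (1)
  "100011" → prefix "1000" already present; 2 new (1, 1)
  "10000110" → prefix "1000011" already present; 1 new (0)
  "101" → prefix "10" already present; 1 new (1)
Total nodes = 6 + 1 + 2 + 1 + 1 = 11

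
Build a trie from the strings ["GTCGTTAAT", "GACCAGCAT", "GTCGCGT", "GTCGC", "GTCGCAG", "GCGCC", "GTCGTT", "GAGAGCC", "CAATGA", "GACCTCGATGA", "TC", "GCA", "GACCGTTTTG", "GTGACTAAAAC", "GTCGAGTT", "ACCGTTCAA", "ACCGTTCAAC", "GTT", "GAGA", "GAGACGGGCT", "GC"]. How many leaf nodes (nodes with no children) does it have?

A leaf is a node with no children — equivalently, the end of a word that is not a proper prefix of any other stored word.
Those words: "ACCGTTCAAC", "CAATGA", "GACCAGCAT", "GACCGTTTTG", "GACCTCGATGA", "GAGACGGGCT", "GAGAGCC", "GCA", "GCGCC", "GTCGAGTT", "GTCGCAG", "GTCGCGT", "GTCGTTAAT", "GTGACTAAAAC", "GTT", "TC"
Leaf count: 16

16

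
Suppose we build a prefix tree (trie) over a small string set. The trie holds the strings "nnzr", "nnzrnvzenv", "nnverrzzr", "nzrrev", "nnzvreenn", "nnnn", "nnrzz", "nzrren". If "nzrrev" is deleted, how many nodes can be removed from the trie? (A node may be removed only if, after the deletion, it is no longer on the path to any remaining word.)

After clearing the end-marker at "nzrrev", prune upward until reaching a node still needed by another word.
The suffix "v" (1 node) is used only by "nzrrev"; the node for "nzrre" still has the child "n", so pruning stops there.
Nodes removed: 1

1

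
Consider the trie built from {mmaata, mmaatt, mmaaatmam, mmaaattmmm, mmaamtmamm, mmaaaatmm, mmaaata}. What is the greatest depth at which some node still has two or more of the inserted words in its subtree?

6

The deepest shared node is where two words last agree before diverging.
"mmaaata" and "mmaaatmam" agree on "mmaaat" (6 characters) before diverging; nothing deeper is shared.
Longest shared-prefix length: 6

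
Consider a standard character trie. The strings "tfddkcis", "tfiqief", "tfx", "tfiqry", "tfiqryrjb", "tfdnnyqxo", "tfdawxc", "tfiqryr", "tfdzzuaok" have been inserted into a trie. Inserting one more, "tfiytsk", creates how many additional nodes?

Walking "tfiytsk" from the root, the first 3 characters ("tfi") follow existing edges; "y" is the first miss.
So 7 − 3 = 4 new nodes.

4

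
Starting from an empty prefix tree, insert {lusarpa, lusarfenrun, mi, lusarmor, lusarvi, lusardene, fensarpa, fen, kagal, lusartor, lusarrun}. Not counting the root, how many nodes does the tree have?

For each word, the new-node count is its length minus the longest prefix already in the trie:
  "lusarpa" → 7 new (l, u, s, a, r, p, a)
  "lusarfenrun" → prefix "lusar" already present; 6 new (f, e, n, r, u, n)
  "mi" → 2 new (m, i)
  "lusarmor" → prefix "lusar" already present; 3 new (m, o, r)
  "lusarvi" → prefix "lusar" already present; 2 new (v, i)
  "lusardene" → prefix "lusar" already present; 4 new (d, e, n, e)
  "fensarpa" → 8 new (f, e, n, s, a, r, p, a)
  "fen" → prefix "fen" already present; 0 new (none)
  "kagal" → 5 new (k, a, g, a, l)
  "lusartor" → prefix "lusar" already present; 3 new (t, o, r)
  "lusarrun" → prefix "lusar" already present; 3 new (r, u, n)
Total nodes = 7 + 6 + 2 + 3 + 2 + 4 + 8 + 0 + 5 + 3 + 3 = 43

43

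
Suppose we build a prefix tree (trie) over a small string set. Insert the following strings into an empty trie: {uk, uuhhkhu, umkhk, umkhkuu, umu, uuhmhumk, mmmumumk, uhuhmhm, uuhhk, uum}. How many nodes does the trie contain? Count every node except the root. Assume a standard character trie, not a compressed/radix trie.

35

Insert word by word; a character creates a node only if that edge doesn't already exist:
  "uk" → 2 new (u, k)
  "uuhhkhu" → prefix "u" already present; 6 new (u, h, h, k, h, u)
  "umkhk" → prefix "u" already present; 4 new (m, k, h, k)
  "umkhkuu" → prefix "umkhk" already present; 2 new (u, u)
  "umu" → prefix "um" already present; 1 new (u)
  "uuhmhumk" → prefix "uuh" already present; 5 new (m, h, u, m, k)
  "mmmumumk" → 8 new (m, m, m, u, m, u, m, k)
  "uhuhmhm" → prefix "u" already present; 6 new (h, u, h, m, h, m)
  "uuhhk" → prefix "uuhhk" already present; 0 new (none)
  "uum" → prefix "uu" already present; 1 new (m)
Total nodes = 2 + 6 + 4 + 2 + 1 + 5 + 8 + 6 + 0 + 1 = 35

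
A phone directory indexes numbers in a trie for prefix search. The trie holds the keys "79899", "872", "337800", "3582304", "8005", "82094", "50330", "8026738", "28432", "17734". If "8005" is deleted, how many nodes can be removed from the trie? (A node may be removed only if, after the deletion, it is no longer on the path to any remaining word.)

2

A node on "8005"'s path can go only if nothing else ends at it or branches off below it.
The suffix "05" (2 nodes) is used only by "8005"; the node for "80" still has the child "2", so pruning stops there.
Nodes removed: 2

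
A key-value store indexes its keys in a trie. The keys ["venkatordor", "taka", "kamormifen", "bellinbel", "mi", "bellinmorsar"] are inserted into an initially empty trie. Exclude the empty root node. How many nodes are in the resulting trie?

42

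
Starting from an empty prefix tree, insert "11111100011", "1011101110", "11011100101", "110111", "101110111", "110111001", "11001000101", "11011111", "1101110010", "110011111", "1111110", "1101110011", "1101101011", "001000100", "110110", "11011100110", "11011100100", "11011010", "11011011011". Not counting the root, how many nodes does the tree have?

Insert word by word; a character creates a node only if that edge doesn't already exist:
  "11111100011" → 11 new (1, 1, 1, 1, 1, 1, 0, 0, 0, 1, 1)
  "1011101110" → prefix "1" already present; 9 new (0, 1, 1, 1, 0, 1, 1, 1, 0)
  "11011100101" → prefix "11" already present; 9 new (0, 1, 1, 1, 0, 0, 1, 0, 1)
  "110111" → prefix "110111" already present; 0 new (none)
  "101110111" → prefix "101110111" already present; 0 new (none)
  "110111001" → prefix "110111001" already present; 0 new (none)
  "11001000101" → prefix "110" already present; 8 new (0, 1, 0, 0, 0, 1, 0, 1)
  "11011111" → prefix "110111" already present; 2 new (1, 1)
  "1101110010" → prefix "1101110010" already present; 0 new (none)
  "110011111" → prefix "11001" already present; 4 new (1, 1, 1, 1)
  "1111110" → prefix "1111110" already present; 0 new (none)
  "1101110011" → prefix "110111001" already present; 1 new (1)
  "1101101011" → prefix "11011" already present; 5 new (0, 1, 0, 1, 1)
  "001000100" → 9 new (0, 0, 1, 0, 0, 0, 1, 0, 0)
  "110110" → prefix "110110" already present; 0 new (none)
  "11011100110" → prefix "1101110011" already present; 1 new (0)
  "11011100100" → prefix "1101110010" already present; 1 new (0)
  "11011010" → prefix "11011010" already present; 0 new (none)
  "11011011011" → prefix "1101101" already present; 4 new (1, 0, 1, 1)
Total nodes = 11 + 9 + 9 + 0 + 0 + 0 + 8 + 2 + 0 + 4 + 0 + 1 + 5 + 9 + 0 + 1 + 1 + 0 + 4 = 64

64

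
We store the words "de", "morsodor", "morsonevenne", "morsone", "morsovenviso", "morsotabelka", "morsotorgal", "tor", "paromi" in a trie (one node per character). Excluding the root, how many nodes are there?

For each word, the new-node count is its length minus the longest prefix already in the trie:
  "de" → 2 new (d, e)
  "morsodor" → 8 new (m, o, r, s, o, d, o, r)
  "morsonevenne" → prefix "morso" already present; 7 new (n, e, v, e, n, n, e)
  "morsone" → prefix "morsone" already present; 0 new (none)
  "morsovenviso" → prefix "morso" already present; 7 new (v, e, n, v, i, s, o)
  "morsotabelka" → prefix "morso" already present; 7 new (t, a, b, e, l, k, a)
  "morsotorgal" → prefix "morsot" already present; 5 new (o, r, g, a, l)
  "tor" → 3 new (t, o, r)
  "paromi" → 6 new (p, a, r, o, m, i)
Total nodes = 2 + 8 + 7 + 0 + 7 + 7 + 5 + 3 + 6 = 45

45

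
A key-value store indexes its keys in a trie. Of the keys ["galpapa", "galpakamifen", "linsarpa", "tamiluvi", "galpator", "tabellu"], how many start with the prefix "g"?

Walk to "g"; the words in its subtree are exactly those with that prefix.
Matches: "galpakamifen", "galpapa", "galpator"
Count: 3

3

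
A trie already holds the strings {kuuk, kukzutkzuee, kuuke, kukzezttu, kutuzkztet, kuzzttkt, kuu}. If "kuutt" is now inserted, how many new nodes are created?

The longest prefix of "kuutt" already in the trie is "kuu" (length 3).
Each of the 2 remaining characters creates one node.

2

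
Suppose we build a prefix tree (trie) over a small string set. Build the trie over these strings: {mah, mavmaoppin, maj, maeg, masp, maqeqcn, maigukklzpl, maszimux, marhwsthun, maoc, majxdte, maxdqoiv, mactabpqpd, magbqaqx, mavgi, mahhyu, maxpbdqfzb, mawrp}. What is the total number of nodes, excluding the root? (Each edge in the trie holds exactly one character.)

Insert word by word; a character creates a node only if that edge doesn't already exist:
  "mah" → 3 new (m, a, h)
  "mavmaoppin" → prefix "ma" already present; 8 new (v, m, a, o, p, p, i, n)
  "maj" → prefix "ma" already present; 1 new (j)
  "maeg" → prefix "ma" already present; 2 new (e, g)
  "masp" → prefix "ma" already present; 2 new (s, p)
  "maqeqcn" → prefix "ma" already present; 5 new (q, e, q, c, n)
  "maigukklzpl" → prefix "ma" already present; 9 new (i, g, u, k, k, l, z, p, l)
  "maszimux" → prefix "mas" already present; 5 new (z, i, m, u, x)
  "marhwsthun" → prefix "ma" already present; 8 new (r, h, w, s, t, h, u, n)
  "maoc" → prefix "ma" already present; 2 new (o, c)
  "majxdte" → prefix "maj" already present; 4 new (x, d, t, e)
  "maxdqoiv" → prefix "ma" already present; 6 new (x, d, q, o, i, v)
  "mactabpqpd" → prefix "ma" already present; 8 new (c, t, a, b, p, q, p, d)
  "magbqaqx" → prefix "ma" already present; 6 new (g, b, q, a, q, x)
  "mavgi" → prefix "mav" already present; 2 new (g, i)
  "mahhyu" → prefix "mah" already present; 3 new (h, y, u)
  "maxpbdqfzb" → prefix "max" already present; 7 new (p, b, d, q, f, z, b)
  "mawrp" → prefix "ma" already present; 3 new (w, r, p)
Total nodes = 3 + 8 + 1 + 2 + 2 + 5 + 9 + 5 + 8 + 2 + 4 + 6 + 8 + 6 + 2 + 3 + 7 + 3 = 84

84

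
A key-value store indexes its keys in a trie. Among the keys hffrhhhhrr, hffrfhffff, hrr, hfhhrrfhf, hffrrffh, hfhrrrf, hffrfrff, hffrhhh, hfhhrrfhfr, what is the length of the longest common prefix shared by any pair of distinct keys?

9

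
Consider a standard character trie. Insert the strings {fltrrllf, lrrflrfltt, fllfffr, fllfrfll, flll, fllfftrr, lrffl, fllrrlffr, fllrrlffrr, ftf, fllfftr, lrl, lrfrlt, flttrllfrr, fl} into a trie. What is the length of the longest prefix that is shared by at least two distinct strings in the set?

9

Look for the deepest trie node that still has at least two words in its subtree.
e.g. "fllrrlffr" and "fllrrlffrr" share the prefix "fllrrlffr" of length 9; no pair shares a longer one.
Longest shared-prefix length: 9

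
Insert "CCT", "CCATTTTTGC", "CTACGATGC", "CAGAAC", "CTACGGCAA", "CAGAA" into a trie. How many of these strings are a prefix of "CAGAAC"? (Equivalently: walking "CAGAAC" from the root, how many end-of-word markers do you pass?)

2

Check each prefix of "CAGAAC" against the stored set — each match is an end-marker on the path.
Prefixes of the query that are stored words: "CAGAA", "CAGAAC"
Count: 2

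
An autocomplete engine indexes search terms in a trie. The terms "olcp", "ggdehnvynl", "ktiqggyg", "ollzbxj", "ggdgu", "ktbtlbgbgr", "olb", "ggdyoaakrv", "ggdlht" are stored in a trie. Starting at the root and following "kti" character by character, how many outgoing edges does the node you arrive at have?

1

The children of the "kti" node are the distinct next characters among strings starting with "kti".
Characters that immediately follow "kti" among the stored strings: {q}.
That node has 1 child edge.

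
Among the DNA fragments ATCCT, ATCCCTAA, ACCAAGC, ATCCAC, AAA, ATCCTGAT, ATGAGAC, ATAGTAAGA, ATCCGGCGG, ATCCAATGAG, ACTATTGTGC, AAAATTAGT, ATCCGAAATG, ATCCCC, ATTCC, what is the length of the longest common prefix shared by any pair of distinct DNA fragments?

5

Equivalently: take the maximum, over all pairs, of their longest common prefix length.
"ATCCAATGAG" and "ATCCAC" agree on "ATCCA" (5 characters) before diverging; nothing deeper is shared.
Longest shared-prefix length: 5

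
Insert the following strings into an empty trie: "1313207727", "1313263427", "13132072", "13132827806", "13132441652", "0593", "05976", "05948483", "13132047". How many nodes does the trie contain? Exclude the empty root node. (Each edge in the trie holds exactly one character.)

41

For each word, the new-node count is its length minus the longest prefix already in the trie:
  "1313207727" → 10 new (1, 3, 1, 3, 2, 0, 7, 7, 2, 7)
  "1313263427" → prefix "13132" already present; 5 new (6, 3, 4, 2, 7)
  "13132072" → prefix "1313207" already present; 1 new (2)
  "13132827806" → prefix "13132" already present; 6 new (8, 2, 7, 8, 0, 6)
  "13132441652" → prefix "13132" already present; 6 new (4, 4, 1, 6, 5, 2)
  "0593" → 4 new (0, 5, 9, 3)
  "05976" → prefix "059" already present; 2 new (7, 6)
  "05948483" → prefix "059" already present; 5 new (4, 8, 4, 8, 3)
  "13132047" → prefix "131320" already present; 2 new (4, 7)
Total nodes = 10 + 5 + 1 + 6 + 6 + 4 + 2 + 5 + 2 = 41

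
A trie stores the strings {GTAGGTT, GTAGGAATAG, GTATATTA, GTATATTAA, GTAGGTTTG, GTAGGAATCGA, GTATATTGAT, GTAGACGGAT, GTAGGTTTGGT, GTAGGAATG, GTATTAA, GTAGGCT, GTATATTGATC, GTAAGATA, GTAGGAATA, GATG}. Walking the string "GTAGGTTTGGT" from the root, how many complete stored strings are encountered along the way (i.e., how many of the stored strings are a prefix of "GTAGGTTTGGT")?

3

Walk "GTAGGTTTGGT" from the root; an end-of-word marker is hit whenever a stored word is a prefix of "GTAGGTTTGGT".
Prefixes of the query that are stored words: "GTAGGTT", "GTAGGTTTG", "GTAGGTTTGGT"
Count: 3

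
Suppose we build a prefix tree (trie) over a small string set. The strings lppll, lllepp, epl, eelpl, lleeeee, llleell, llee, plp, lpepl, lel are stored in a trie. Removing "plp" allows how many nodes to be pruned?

3

After clearing the end-marker at "plp", prune upward until reaching a node still needed by another word.
No other word shares any prefix with "plp", so all 3 of its nodes go.
Nodes removed: 3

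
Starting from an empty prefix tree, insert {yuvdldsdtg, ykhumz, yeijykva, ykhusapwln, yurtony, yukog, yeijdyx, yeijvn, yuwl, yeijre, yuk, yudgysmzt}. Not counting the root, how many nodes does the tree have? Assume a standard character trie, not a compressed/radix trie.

For each word, the new-node count is its length minus the longest prefix already in the trie:
  "yuvdldsdtg" → 10 new (y, u, v, d, l, d, s, d, t, g)
  "ykhumz" → prefix "y" already present; 5 new (k, h, u, m, z)
  "yeijykva" → prefix "y" already present; 7 new (e, i, j, y, k, v, a)
  "ykhusapwln" → prefix "ykhu" already present; 6 new (s, a, p, w, l, n)
  "yurtony" → prefix "yu" already present; 5 new (r, t, o, n, y)
  "yukog" → prefix "yu" already present; 3 new (k, o, g)
  "yeijdyx" → prefix "yeij" already present; 3 new (d, y, x)
  "yeijvn" → prefix "yeij" already present; 2 new (v, n)
  "yuwl" → prefix "yu" already present; 2 new (w, l)
  "yeijre" → prefix "yeij" already present; 2 new (r, e)
  "yuk" → prefix "yuk" already present; 0 new (none)
  "yudgysmzt" → prefix "yu" already present; 7 new (d, g, y, s, m, z, t)
Total nodes = 10 + 5 + 7 + 6 + 5 + 3 + 3 + 2 + 2 + 2 + 0 + 7 = 52

52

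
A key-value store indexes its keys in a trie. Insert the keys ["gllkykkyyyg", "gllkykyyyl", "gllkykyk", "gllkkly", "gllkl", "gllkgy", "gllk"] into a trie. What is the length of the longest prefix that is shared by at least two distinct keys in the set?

Look for the deepest trie node that still has at least two words in its subtree.
e.g. "gllkykyk" and "gllkykyyyl" share the prefix "gllkyky" of length 7; no pair shares a longer one.
Longest shared-prefix length: 7

7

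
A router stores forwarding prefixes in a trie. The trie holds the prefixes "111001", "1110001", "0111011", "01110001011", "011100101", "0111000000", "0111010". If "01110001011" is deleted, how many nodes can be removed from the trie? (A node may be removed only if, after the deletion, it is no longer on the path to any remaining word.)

Walk "01110001011" from the leaf back toward the root, removing each node that no remaining word uses.
The suffix "1011" (4 nodes) is used only by "01110001011"; the node for "0111000" still has the child "0", so pruning stops there.
Nodes removed: 4

4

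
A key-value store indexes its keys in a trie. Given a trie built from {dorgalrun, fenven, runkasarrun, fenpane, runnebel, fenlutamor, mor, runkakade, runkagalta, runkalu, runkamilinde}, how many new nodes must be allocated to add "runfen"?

"run" is already a path in the trie; the remaining "fen" must be added.
Each of the 3 remaining characters creates one node.

3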